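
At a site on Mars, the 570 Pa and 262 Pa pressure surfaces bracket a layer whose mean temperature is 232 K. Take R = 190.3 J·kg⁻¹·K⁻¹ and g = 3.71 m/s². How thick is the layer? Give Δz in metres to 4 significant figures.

Δz ≈ 9250 m

Hypsometric equation: Δz = (R T̄/g) ln(P₁/P₂).
R T̄/g = 190.3 × 232 / 3.71 = 11900 m.
ln(570/262) = ln(2.1756) = 0.77730.
Δz = 11900 × 0.77730 = 9249.9 m.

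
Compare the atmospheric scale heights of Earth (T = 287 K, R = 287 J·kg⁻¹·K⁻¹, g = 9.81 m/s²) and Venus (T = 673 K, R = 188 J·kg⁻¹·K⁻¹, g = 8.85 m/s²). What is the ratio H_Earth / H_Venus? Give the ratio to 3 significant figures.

H = RT/g for each body.
H_Earth = 287 × 287 / 9.81 = 8396.4 m.
H_Venus = 188 × 673 / 8.85 = 14296 m.
H_Earth/H_Venus = 8396.4/14296 = 0.58733.

H_Earth/H_Venus ≈ 0.587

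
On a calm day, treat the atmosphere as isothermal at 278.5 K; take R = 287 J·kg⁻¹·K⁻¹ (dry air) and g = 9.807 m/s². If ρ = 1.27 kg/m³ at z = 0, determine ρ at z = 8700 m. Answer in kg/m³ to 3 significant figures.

ρ ≈ 0.437 kg/m³

Scale height: H = RT/g = 287 × 278.5 / 9.807 = 8150.2 m.
In an isothermal atmosphere, density decays like pressure: ρ = ρ₀ exp(−z/H).
z/H = 8700.0/8150.2 = 1.0675; exp(−1.0675) = 0.34387.
ρ = 1.27 × 0.34387 = 0.43671 kg/m³.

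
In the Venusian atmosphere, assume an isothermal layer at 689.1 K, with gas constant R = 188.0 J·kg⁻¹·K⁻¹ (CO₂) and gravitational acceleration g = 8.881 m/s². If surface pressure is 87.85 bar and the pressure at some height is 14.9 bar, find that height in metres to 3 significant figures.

Scale height: H = RT/g = 188.0 × 689.1 / 8.881 = 14587 m.
Invert the barometric formula: z = H ln(P₀/P).
P₀/P = 87.85/14.9 = 5.8960; ln(5.8960) = 1.7743.
z = 14587 × 1.7743 = 25882 m.

z ≈ 25900 m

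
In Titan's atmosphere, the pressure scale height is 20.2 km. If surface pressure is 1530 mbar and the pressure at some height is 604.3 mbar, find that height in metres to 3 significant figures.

z ≈ 18800 m

Invert the barometric formula: z = H ln(P₀/P).
P₀/P = 1530/604.3 = 2.5319; ln(2.5319) = 0.92897.
z = 20200 × 0.92897 = 18765 m.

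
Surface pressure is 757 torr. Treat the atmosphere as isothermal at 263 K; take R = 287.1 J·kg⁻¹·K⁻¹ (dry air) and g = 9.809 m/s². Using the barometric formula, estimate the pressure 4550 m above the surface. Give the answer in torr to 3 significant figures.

Scale height: H = RT/g = 287.1 × 263 / 9.809 = 7697.8 m.
Barometric formula: P = P₀ exp(−z/H).
z/H = 4550.0/7697.8 = 0.59108; exp(−0.59108) = 0.55373.
P = 757 × 0.55373 = 419.17 torr.

P ≈ 419 torr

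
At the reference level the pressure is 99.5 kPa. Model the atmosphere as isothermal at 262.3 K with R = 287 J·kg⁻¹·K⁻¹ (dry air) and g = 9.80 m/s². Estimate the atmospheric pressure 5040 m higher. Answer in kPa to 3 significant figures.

P ≈ 51.6 kPa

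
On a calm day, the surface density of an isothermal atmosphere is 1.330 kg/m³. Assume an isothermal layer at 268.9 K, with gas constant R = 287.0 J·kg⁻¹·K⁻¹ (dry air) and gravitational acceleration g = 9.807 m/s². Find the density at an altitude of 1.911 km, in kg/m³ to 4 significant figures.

ρ ≈ 1.043 kg/m³

Scale height: H = RT/g = 287.0 × 268.9 / 9.807 = 7869.3 m.
In an isothermal atmosphere, density decays like pressure: ρ = ρ₀ exp(−z/H).
z/H = 1911.0/7869.3 = 0.24284; exp(−0.24284) = 0.78440.
ρ = 1.330 × 0.78440 = 1.0433 kg/m³.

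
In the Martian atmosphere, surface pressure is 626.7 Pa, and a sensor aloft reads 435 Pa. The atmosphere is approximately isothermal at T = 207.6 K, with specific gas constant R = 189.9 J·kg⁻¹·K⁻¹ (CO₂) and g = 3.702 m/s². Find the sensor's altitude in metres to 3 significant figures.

Scale height: H = RT/g = 189.9 × 207.6 / 3.702 = 10649 m.
Invert the barometric formula: z = H ln(P₀/P).
P₀/P = 626.7/435 = 1.4407; ln(1.4407) = 0.36513.
z = 10649 × 0.36513 = 3888.3 m.

z ≈ 3890 m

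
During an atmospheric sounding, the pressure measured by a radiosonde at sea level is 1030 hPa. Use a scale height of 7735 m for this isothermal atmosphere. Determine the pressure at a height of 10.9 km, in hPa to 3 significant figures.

P ≈ 252 hPa

Barometric formula: P = P₀ exp(−z/H).
z/H = 10900/7735.0 = 1.4092; exp(−1.4092) = 0.24434.
P = 1030 × 0.24434 = 251.67 hPa.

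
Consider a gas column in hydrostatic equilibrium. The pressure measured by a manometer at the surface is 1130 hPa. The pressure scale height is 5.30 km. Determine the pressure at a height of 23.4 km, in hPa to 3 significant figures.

P ≈ 13.7 hPa

Barometric formula: P = P₀ exp(−z/H).
z/H = 23400/5300.0 = 4.4151; exp(−4.4151) = 0.012093.
P = 1130 × 0.012093 = 13.665 hPa.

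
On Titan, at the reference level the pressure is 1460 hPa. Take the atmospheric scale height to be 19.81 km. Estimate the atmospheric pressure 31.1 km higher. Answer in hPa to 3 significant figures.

P ≈ 304 hPa

Barometric formula: P = P₀ exp(−z/H).
z/H = 31100/19810 = 1.5699; exp(−1.5699) = 0.20807.
P = 1460 × 0.20807 = 303.78 hPa.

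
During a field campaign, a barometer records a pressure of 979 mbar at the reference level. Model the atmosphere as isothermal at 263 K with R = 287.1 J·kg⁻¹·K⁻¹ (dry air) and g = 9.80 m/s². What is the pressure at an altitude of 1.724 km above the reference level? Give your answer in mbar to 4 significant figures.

P ≈ 782.7 mbar

Scale height: H = RT/g = 287.1 × 263 / 9.80 = 7704.8 m.
Barometric formula: P = P₀ exp(−z/H).
z/H = 1724.0/7704.8 = 0.22376; exp(−0.22376) = 0.79951.
P = 979 × 0.79951 = 782.72 mbar.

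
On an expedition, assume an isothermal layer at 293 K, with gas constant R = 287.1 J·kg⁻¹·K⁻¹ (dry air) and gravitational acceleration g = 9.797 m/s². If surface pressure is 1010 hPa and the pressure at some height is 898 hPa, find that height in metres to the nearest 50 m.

z ≈ 1000 m

Scale height: H = RT/g = 287.1 × 293 / 9.797 = 8586.3 m.
Invert the barometric formula: z = H ln(P₀/P).
P₀/P = 1010/898 = 1.1247; ln(1.1247) = 0.11752.
z = 8586.3 × 0.11752 = 1009.1 m.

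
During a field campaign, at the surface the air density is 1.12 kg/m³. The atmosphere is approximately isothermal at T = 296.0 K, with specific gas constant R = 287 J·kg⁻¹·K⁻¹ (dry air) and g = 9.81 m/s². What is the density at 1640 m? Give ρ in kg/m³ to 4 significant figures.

Scale height: H = RT/g = 287 × 296.0 / 9.81 = 8659.7 m.
In an isothermal atmosphere, density decays like pressure: ρ = ρ₀ exp(−z/H).
z/H = 1640.0/8659.7 = 0.18938; exp(−0.18938) = 0.82747.
ρ = 1.12 × 0.82747 = 0.92677 kg/m³.

ρ ≈ 0.9268 kg/m³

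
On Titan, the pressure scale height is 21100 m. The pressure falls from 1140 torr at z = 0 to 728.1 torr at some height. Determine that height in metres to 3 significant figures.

Invert the barometric formula: z = H ln(P₀/P).
P₀/P = 1140/728.1 = 1.5657; ln(1.5657) = 0.44833.
z = 21100 × 0.44833 = 9459.8 m.

z ≈ 9460 m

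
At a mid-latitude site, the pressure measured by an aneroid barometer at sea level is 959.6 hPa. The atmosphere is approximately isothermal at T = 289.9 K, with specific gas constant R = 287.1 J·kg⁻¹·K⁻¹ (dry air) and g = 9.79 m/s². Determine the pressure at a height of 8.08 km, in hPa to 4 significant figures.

Scale height: H = RT/g = 287.1 × 289.9 / 9.79 = 8501.6 m.
Barometric formula: P = P₀ exp(−z/H).
z/H = 8080.0/8501.6 = 0.95041; exp(−0.95041) = 0.38658.
P = 959.6 × 0.38658 = 370.96 hPa.

P ≈ 371.0 hPa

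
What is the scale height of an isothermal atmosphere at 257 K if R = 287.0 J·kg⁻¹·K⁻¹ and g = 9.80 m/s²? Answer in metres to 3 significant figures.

H ≈ 7530 m

The scale height of an isothermal atmosphere is H = RT/g.
H = 287.0 × 257 / 9.80 = 73759/9.80 = 7526.4 m.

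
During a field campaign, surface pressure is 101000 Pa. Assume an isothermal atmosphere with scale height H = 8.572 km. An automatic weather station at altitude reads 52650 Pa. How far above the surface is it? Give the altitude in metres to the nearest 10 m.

z ≈ 5580 m

Invert the barometric formula: z = H ln(P₀/P).
P₀/P = 101000/52650 = 1.9183; ln(1.9183) = 0.65144.
z = 8572.0 × 0.65144 = 5584.1 m.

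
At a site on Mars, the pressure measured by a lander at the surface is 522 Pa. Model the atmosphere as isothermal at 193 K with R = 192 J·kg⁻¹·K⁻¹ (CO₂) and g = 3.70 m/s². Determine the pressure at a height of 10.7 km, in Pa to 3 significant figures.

Scale height: H = RT/g = 192 × 193 / 3.70 = 10015 m.
Barometric formula: P = P₀ exp(−z/H).
z/H = 10700/10015 = 1.0684; exp(−1.0684) = 0.34356.
P = 522 × 0.34356 = 179.34 Pa.

P ≈ 179 Pa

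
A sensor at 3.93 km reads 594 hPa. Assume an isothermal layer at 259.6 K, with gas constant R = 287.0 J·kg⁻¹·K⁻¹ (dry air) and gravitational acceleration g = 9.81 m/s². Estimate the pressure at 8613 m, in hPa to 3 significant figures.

Scale height: H = RT/g = 287.0 × 259.6 / 9.81 = 7594.8 m.
Between two levels, P₂ = P₁ exp(−Δz/H) with Δz = z₂ − z₁.
Δz = 8613.0 − 3930.0 = 4683.0 m; Δz/H = 4683.0/7594.8 = 0.61661.
P₂ = 594 × exp(−0.61661) = 594 × 0.53977 = 320.62 hPa.

P ≈ 321 hPa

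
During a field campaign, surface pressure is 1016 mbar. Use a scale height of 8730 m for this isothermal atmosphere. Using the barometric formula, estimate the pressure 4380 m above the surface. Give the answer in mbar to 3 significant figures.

P ≈ 615 mbar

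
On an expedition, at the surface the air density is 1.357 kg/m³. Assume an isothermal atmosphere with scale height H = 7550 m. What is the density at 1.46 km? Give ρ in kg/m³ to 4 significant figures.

ρ ≈ 1.118 kg/m³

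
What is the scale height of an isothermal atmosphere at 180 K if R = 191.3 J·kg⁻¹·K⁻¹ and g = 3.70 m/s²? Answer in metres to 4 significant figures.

The scale height of an isothermal atmosphere is H = RT/g.
H = 191.3 × 180 / 3.70 = 34434/3.70 = 9306.5 m.

H ≈ 9306 m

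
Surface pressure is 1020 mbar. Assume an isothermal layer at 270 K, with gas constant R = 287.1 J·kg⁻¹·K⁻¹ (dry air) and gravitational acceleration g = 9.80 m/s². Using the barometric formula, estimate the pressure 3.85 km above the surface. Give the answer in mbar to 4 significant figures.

Scale height: H = RT/g = 287.1 × 270 / 9.80 = 7909.9 m.
Barometric formula: P = P₀ exp(−z/H).
z/H = 3850.0/7909.9 = 0.48673; exp(−0.48673) = 0.61463.
P = 1020 × 0.61463 = 626.92 mbar.

P ≈ 626.9 mbar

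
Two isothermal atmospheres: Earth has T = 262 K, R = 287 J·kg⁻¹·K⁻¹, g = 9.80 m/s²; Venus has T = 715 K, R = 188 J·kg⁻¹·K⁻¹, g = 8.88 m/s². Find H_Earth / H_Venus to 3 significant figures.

H = RT/g for each body.
H_Earth = 287 × 262 / 9.80 = 7672.9 m.
H_Venus = 188 × 715 / 8.88 = 15137 m.
H_Earth/H_Venus = 7672.9/15137 = 0.50690.

H_Earth/H_Venus ≈ 0.507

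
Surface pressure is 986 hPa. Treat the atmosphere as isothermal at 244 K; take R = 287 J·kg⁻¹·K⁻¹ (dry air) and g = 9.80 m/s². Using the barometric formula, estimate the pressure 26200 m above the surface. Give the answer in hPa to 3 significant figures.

P ≈ 25.2 hPa

Scale height: H = RT/g = 287 × 244 / 9.80 = 7145.7 m.
Barometric formula: P = P₀ exp(−z/H).
z/H = 26200/7145.7 = 3.6665; exp(−3.6665) = 0.025566.
P = 986 × 0.025566 = 25.208 hPa.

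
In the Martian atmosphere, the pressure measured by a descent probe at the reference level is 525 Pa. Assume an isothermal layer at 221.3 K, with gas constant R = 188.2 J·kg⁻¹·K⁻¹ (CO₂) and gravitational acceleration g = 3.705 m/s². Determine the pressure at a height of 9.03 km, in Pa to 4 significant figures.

P ≈ 235.1 Pa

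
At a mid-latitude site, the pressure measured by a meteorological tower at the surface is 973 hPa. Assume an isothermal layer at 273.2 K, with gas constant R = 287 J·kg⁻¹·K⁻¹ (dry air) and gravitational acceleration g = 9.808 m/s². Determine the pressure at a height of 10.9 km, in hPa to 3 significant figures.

Scale height: H = RT/g = 287 × 273.2 / 9.808 = 7994.3 m.
Barometric formula: P = P₀ exp(−z/H).
z/H = 10900/7994.3 = 1.3635; exp(−1.3635) = 0.25576.
P = 973 × 0.25576 = 248.85 hPa.

P ≈ 249 hPa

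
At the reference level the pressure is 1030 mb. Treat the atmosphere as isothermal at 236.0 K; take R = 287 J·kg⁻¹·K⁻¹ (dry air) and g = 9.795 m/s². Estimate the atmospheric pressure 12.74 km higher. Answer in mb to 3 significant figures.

Scale height: H = RT/g = 287 × 236.0 / 9.795 = 6915.0 m.
Barometric formula: P = P₀ exp(−z/H).
z/H = 12740/6915.0 = 1.8424; exp(−1.8424) = 0.15844.
P = 1030 × 0.15844 = 163.19 mb.

P ≈ 163 mb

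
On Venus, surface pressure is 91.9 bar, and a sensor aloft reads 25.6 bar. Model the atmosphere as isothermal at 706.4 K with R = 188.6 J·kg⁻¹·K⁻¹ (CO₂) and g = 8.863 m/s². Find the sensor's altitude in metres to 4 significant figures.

Scale height: H = RT/g = 188.6 × 706.4 / 8.863 = 15032 m.
Invert the barometric formula: z = H ln(P₀/P).
P₀/P = 91.9/25.6 = 3.5898; ln(3.5898) = 1.2781.
z = 15032 × 1.2781 = 19212 m.

z ≈ 19210 m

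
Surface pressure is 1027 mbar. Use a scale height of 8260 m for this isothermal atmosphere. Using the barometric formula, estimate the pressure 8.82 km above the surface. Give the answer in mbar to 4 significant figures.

P ≈ 353.0 mbar

Barometric formula: P = P₀ exp(−z/H).
z/H = 8820.0/8260.0 = 1.0678; exp(−1.0678) = 0.34376.
P = 1027 × 0.34376 = 353.04 mbar.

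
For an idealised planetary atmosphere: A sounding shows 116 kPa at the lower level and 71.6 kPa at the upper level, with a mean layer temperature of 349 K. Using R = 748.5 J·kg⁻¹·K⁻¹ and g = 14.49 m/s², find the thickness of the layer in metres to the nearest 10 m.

Δz ≈ 8700 m

Hypsometric equation: Δz = (R T̄/g) ln(P₁/P₂).
R T̄/g = 748.5 × 349 / 14.49 = 18028 m.
ln(116/71.6) = ln(1.6201) = 0.48249.
Δz = 18028 × 0.48249 = 8698.3 m.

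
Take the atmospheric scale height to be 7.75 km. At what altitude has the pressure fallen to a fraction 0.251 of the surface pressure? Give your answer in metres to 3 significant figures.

Set P/P₀ = exp(−z/H) = 0.251, so z = −H ln(0.251).
−ln(0.251) = 1.3823; z = 7750.0 × 1.3823 = 10713 m.

z ≈ 10700 m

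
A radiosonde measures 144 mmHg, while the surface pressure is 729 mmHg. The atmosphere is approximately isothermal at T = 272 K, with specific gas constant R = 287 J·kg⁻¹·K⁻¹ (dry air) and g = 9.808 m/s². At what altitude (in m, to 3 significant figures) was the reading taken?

z ≈ 12900 m

Scale height: H = RT/g = 287 × 272 / 9.808 = 7959.2 m.
Invert the barometric formula: z = H ln(P₀/P).
P₀/P = 729/144 = 5.0625; ln(5.0625) = 1.6219.
z = 7959.2 × 1.6219 = 12909 m.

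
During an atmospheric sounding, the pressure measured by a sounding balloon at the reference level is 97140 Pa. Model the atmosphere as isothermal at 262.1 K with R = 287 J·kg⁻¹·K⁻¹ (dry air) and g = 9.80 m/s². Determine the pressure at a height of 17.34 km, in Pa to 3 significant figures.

P ≈ 10100 Pa

Scale height: H = RT/g = 287 × 262.1 / 9.80 = 7675.8 m.
Barometric formula: P = P₀ exp(−z/H).
z/H = 17340/7675.8 = 2.2590; exp(−2.2590) = 0.10445.
P = 97140 × 0.10445 = 10146 Pa.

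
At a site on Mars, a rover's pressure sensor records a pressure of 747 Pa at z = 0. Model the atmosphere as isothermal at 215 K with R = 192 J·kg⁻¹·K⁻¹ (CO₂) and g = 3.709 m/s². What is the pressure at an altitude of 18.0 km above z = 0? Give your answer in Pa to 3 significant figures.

P ≈ 148 Pa

Scale height: H = RT/g = 192 × 215 / 3.709 = 11130 m.
Barometric formula: P = P₀ exp(−z/H).
z/H = 18000/11130 = 1.6173; exp(−1.6173) = 0.19843.
P = 747 × 0.19843 = 148.23 Pa.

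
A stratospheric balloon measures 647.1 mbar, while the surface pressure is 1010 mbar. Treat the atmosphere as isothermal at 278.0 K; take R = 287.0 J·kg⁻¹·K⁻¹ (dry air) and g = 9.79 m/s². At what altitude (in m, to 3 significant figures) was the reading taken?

Scale height: H = RT/g = 287.0 × 278.0 / 9.79 = 8149.7 m.
Invert the barometric formula: z = H ln(P₀/P).
P₀/P = 1010/647.1 = 1.5608; ln(1.5608) = 0.44520.
z = 8149.7 × 0.44520 = 3628.2 m.

z ≈ 3630 m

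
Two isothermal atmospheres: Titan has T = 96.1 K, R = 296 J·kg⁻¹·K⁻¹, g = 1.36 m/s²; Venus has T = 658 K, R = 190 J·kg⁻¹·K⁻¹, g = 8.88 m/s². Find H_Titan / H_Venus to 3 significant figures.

H_Titan/H_Venus ≈ 1.49

H = RT/g for each body.
H_Titan = 296 × 96.1 / 1.36 = 20916 m.
H_Venus = 190 × 658 / 8.88 = 14079 m.
H_Titan/H_Venus = 20916/14079 = 1.4856.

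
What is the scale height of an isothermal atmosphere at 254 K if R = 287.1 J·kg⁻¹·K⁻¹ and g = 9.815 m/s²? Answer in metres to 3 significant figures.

H ≈ 7430 m

The scale height of an isothermal atmosphere is H = RT/g.
H = 287.1 × 254 / 9.815 = 72923/9.815 = 7429.8 m.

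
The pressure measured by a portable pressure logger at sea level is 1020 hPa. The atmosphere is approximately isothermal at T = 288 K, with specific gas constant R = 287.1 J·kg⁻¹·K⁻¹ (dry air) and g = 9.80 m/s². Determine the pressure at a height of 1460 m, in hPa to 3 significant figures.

Scale height: H = RT/g = 287.1 × 288 / 9.80 = 8437.2 m.
Barometric formula: P = P₀ exp(−z/H).
z/H = 1460.0/8437.2 = 0.17304; exp(−0.17304) = 0.84110.
P = 1020 × 0.84110 = 857.92 hPa.

P ≈ 858 hPa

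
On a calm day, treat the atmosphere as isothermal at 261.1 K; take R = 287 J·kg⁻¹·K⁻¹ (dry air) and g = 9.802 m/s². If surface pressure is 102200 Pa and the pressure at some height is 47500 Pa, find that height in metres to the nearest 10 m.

Scale height: H = RT/g = 287 × 261.1 / 9.802 = 7644.9 m.
Invert the barometric formula: z = H ln(P₀/P).
P₀/P = 102200/47500 = 2.1516; ln(2.1516) = 0.76621.
z = 7644.9 × 0.76621 = 5857.6 m.

z ≈ 5860 m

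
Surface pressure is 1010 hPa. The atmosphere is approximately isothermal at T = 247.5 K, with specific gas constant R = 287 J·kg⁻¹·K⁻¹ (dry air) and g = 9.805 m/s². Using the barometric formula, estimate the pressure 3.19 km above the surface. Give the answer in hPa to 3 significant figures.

P ≈ 650 hPa

Scale height: H = RT/g = 287 × 247.5 / 9.805 = 7244.5 m.
Barometric formula: P = P₀ exp(−z/H).
z/H = 3190.0/7244.5 = 0.44033; exp(−0.44033) = 0.64382.
P = 1010 × 0.64382 = 650.26 hPa.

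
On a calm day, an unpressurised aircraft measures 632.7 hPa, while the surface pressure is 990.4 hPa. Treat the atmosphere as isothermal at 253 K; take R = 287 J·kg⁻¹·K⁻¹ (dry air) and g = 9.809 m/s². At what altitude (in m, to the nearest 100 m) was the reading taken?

z ≈ 3300 m

Scale height: H = RT/g = 287 × 253 / 9.809 = 7402.5 m.
Invert the barometric formula: z = H ln(P₀/P).
P₀/P = 990.4/632.7 = 1.5654; ln(1.5654) = 0.44814.
z = 7402.5 × 0.44814 = 3317.4 m.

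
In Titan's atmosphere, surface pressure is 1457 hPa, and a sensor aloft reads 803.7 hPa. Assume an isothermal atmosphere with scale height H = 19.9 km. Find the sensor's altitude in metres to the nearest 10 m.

z ≈ 11840 m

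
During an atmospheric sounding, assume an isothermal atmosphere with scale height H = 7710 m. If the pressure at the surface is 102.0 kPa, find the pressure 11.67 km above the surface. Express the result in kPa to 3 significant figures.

Barometric formula: P = P₀ exp(−z/H).
z/H = 11670/7710.0 = 1.5136; exp(−1.5136) = 0.22012.
P = 102.0 × 0.22012 = 22.452 kPa.

P ≈ 22.5 kPa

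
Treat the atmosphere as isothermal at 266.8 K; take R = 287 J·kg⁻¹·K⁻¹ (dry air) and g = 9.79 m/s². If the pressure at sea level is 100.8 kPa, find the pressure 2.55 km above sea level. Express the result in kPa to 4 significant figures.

Scale height: H = RT/g = 287 × 266.8 / 9.79 = 7821.4 m.
Barometric formula: P = P₀ exp(−z/H).
z/H = 2550.0/7821.4 = 0.32603; exp(−0.32603) = 0.72178.
P = 100.8 × 0.72178 = 72.755 kPa.

P ≈ 72.76 kPa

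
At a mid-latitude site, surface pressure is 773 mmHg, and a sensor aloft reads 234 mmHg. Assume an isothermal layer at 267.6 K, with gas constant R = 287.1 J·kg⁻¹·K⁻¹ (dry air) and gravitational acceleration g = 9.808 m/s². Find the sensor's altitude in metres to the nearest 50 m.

z ≈ 9350 m

Scale height: H = RT/g = 287.1 × 267.6 / 9.808 = 7833.2 m.
Invert the barometric formula: z = H ln(P₀/P).
P₀/P = 773/234 = 3.3034; ln(3.3034) = 1.1950.
z = 7833.2 × 1.1950 = 9360.7 m.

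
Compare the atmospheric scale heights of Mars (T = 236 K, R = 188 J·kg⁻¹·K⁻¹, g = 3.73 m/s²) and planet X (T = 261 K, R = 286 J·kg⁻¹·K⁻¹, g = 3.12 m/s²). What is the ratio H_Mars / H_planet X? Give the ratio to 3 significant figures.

H_Mars/H_planet X ≈ 0.497

H = RT/g for each body.
H_Mars = 188 × 236 / 3.73 = 11895 m.
H_planet X = 286 × 261 / 3.12 = 23925 m.
H_Mars/H_planet X = 11895/23925 = 0.49718.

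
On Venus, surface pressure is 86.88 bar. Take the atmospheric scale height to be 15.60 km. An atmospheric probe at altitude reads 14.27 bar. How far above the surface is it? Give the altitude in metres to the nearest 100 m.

Invert the barometric formula: z = H ln(P₀/P).
P₀/P = 86.88/14.27 = 6.0883; ln(6.0883) = 1.8064.
z = 15600 × 1.8064 = 28180 m.

z ≈ 28200 m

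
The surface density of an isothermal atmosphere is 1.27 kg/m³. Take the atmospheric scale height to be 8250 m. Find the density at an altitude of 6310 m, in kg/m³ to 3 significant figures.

ρ ≈ 0.591 kg/m³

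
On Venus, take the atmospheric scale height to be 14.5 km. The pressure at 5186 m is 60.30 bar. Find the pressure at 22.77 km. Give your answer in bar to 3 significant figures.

P ≈ 17.9 bar

Between two levels, P₂ = P₁ exp(−Δz/H) with Δz = z₂ − z₁.
Δz = 22770 − 5186.0 = 17584 m; Δz/H = 17584/14500 = 1.2127.
P₂ = 60.30 × exp(−1.2127) = 60.30 × 0.29739 = 17.933 bar.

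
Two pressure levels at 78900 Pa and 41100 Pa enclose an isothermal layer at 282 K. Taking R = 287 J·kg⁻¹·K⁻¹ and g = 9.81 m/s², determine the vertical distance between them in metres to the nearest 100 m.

Hypsometric equation: Δz = (R T̄/g) ln(P₁/P₂).
R T̄/g = 287 × 282 / 9.81 = 8250.2 m.
ln(78900/41100) = ln(1.9197) = 0.65217.
Δz = 8250.2 × 0.65217 = 5380.5 m.

Δz ≈ 5400 m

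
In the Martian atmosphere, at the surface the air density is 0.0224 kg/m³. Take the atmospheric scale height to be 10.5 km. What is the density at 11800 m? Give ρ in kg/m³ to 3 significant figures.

ρ ≈ 0.00728 kg/m³

In an isothermal atmosphere, density decays like pressure: ρ = ρ₀ exp(−z/H).
z/H = 11800/10500 = 1.1238; exp(−1.1238) = 0.32504.
ρ = 0.0224 × 0.32504 = 0.0072809 kg/m³.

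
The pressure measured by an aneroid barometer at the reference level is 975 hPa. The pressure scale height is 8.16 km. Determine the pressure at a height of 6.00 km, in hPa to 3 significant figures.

P ≈ 467 hPa

Barometric formula: P = P₀ exp(−z/H).
z/H = 6000.0/8160.0 = 0.73529; exp(−0.73529) = 0.47937.
P = 975 × 0.47937 = 467.39 hPa.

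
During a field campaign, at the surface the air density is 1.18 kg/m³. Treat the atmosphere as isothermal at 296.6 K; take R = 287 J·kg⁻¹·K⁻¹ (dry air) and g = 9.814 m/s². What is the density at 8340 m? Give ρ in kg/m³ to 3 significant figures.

Scale height: H = RT/g = 287 × 296.6 / 9.814 = 8673.8 m.
In an isothermal atmosphere, density decays like pressure: ρ = ρ₀ exp(−z/H).
z/H = 8340.0/8673.8 = 0.96152; exp(−0.96152) = 0.38231.
ρ = 1.18 × 0.38231 = 0.45113 kg/m³.

ρ ≈ 0.451 kg/m³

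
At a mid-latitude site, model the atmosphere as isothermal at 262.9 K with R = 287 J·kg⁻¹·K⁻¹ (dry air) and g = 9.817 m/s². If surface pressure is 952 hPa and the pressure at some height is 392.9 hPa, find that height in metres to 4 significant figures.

Scale height: H = RT/g = 287 × 262.9 / 9.817 = 7685.9 m.
Invert the barometric formula: z = H ln(P₀/P).
P₀/P = 952/392.9 = 2.4230; ln(2.4230) = 0.88501.
z = 7685.9 × 0.88501 = 6802.1 m.

z ≈ 6802 m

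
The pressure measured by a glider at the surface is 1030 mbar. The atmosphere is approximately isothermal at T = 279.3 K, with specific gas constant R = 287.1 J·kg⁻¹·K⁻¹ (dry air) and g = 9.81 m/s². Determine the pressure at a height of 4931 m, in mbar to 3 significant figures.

P ≈ 563 mbar

Scale height: H = RT/g = 287.1 × 279.3 / 9.81 = 8174.0 m.
Barometric formula: P = P₀ exp(−z/H).
z/H = 4931.0/8174.0 = 0.60325; exp(−0.60325) = 0.54703.
P = 1030 × 0.54703 = 563.44 mbar.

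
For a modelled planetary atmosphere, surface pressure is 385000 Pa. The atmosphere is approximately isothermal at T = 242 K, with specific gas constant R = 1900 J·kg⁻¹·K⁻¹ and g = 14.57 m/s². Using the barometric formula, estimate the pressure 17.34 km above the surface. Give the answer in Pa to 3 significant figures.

Scale height: H = RT/g = 1900 × 242 / 14.57 = 31558 m.
Barometric formula: P = P₀ exp(−z/H).
z/H = 17340/31558 = 0.54946; exp(−0.54946) = 0.57726.
P = 385000 × 0.57726 = 222250 Pa.

P ≈ 222000 Pa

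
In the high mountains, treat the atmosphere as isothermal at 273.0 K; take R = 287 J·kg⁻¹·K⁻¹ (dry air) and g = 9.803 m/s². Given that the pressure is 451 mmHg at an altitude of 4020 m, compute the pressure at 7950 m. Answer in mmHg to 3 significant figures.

Scale height: H = RT/g = 287 × 273.0 / 9.803 = 7992.6 m.
Between two levels, P₂ = P₁ exp(−Δz/H) with Δz = z₂ − z₁.
Δz = 7950.0 − 4020.0 = 3930.0 m; Δz/H = 3930.0/7992.6 = 0.49170.
P₂ = 451 × exp(−0.49170) = 451 × 0.61159 = 275.83 mmHg.

P ≈ 276 mmHg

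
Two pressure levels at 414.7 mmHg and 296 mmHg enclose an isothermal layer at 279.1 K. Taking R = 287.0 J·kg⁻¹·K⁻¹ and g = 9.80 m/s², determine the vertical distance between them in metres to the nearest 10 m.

Hypsometric equation: Δz = (R T̄/g) ln(P₁/P₂).
R T̄/g = 287.0 × 279.1 / 9.80 = 8173.6 m.
ln(414.7/296) = ln(1.4010) = 0.33719.
Δz = 8173.6 × 0.33719 = 2756.1 m.

Δz ≈ 2760 m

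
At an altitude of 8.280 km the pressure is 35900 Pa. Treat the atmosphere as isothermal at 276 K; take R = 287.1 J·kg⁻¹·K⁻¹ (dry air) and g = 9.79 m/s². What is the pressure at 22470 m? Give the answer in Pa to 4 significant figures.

P ≈ 6219 Pa

Scale height: H = RT/g = 287.1 × 276 / 9.79 = 8093.9 m.
Between two levels, P₂ = P₁ exp(−Δz/H) with Δz = z₂ − z₁.
Δz = 22470 − 8280.0 = 14190 m; Δz/H = 14190/8093.9 = 1.7532.
P₂ = 35900 × exp(−1.7532) = 35900 × 0.17322 = 6218.6 Pa.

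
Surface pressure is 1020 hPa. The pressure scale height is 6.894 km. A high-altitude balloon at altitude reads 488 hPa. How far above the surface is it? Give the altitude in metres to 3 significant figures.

Invert the barometric formula: z = H ln(P₀/P).
P₀/P = 1020/488 = 2.0902; ln(2.0902) = 0.73726.
z = 6894.0 × 0.73726 = 5082.7 m.

z ≈ 5080 m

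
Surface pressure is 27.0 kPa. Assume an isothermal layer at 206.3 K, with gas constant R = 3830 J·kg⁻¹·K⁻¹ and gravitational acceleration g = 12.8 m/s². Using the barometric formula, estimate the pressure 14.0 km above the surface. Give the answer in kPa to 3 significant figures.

Scale height: H = RT/g = 3830 × 206.3 / 12.8 = 61729 m.
Barometric formula: P = P₀ exp(−z/H).
z/H = 14000/61729 = 0.22680; exp(−0.22680) = 0.79708.
P = 27.0 × 0.79708 = 21.521 kPa.

P ≈ 21.5 kPa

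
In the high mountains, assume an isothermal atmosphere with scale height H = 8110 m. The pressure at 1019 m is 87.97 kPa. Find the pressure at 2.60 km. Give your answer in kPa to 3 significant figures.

P ≈ 72.4 kPa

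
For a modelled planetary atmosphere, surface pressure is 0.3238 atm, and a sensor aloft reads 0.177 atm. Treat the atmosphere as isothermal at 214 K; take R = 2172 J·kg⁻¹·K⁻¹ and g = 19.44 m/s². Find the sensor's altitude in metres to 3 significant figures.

z ≈ 14400 m

Scale height: H = RT/g = 2172 × 214 / 19.44 = 23910 m.
Invert the barometric formula: z = H ln(P₀/P).
P₀/P = 0.3238/0.177 = 1.8294; ln(1.8294) = 0.60399.
z = 23910 × 0.60399 = 14441 m.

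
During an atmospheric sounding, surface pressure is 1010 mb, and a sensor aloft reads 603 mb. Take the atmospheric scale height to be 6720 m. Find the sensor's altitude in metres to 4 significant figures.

z ≈ 3466 m

Invert the barometric formula: z = H ln(P₀/P).
P₀/P = 1010/603 = 1.6750; ln(1.6750) = 0.51581.
z = 6720.0 × 0.51581 = 3466.2 m.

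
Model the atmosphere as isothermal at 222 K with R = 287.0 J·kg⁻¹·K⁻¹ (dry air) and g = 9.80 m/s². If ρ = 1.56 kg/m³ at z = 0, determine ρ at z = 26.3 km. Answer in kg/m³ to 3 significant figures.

ρ ≈ 0.0273 kg/m³

Scale height: H = RT/g = 287.0 × 222 / 9.80 = 6501.4 m.
In an isothermal atmosphere, density decays like pressure: ρ = ρ₀ exp(−z/H).
z/H = 26300/6501.4 = 4.0453; exp(−4.0453) = 0.017504.
ρ = 1.56 × 0.017504 = 0.027306 kg/m³.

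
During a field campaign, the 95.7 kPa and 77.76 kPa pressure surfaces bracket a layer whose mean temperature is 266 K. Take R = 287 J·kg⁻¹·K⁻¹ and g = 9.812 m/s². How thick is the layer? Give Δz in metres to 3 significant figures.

Hypsometric equation: Δz = (R T̄/g) ln(P₁/P₂).
R T̄/g = 287 × 266 / 9.812 = 7780.5 m.
ln(95.7/77.76) = ln(1.2307) = 0.20758.
Δz = 7780.5 × 0.20758 = 1615.1 m.

Δz ≈ 1620 m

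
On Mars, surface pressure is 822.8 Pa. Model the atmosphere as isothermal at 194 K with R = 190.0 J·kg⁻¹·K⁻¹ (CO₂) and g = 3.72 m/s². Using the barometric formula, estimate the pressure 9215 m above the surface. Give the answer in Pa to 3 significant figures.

Scale height: H = RT/g = 190.0 × 194 / 3.72 = 9908.6 m.
Barometric formula: P = P₀ exp(−z/H).
z/H = 9215.0/9908.6 = 0.93000; exp(−0.93000) = 0.39455.
P = 822.8 × 0.39455 = 324.64 Pa.

P ≈ 325 Pa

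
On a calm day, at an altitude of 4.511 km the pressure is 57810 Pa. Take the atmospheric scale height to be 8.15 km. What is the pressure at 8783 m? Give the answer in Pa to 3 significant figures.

P ≈ 34200 Pa

Between two levels, P₂ = P₁ exp(−Δz/H) with Δz = z₂ − z₁.
Δz = 8783.0 − 4511.0 = 4272.0 m; Δz/H = 4272.0/8150.0 = 0.52417.
P₂ = 57810 × exp(−0.52417) = 57810 × 0.59205 = 34226 Pa.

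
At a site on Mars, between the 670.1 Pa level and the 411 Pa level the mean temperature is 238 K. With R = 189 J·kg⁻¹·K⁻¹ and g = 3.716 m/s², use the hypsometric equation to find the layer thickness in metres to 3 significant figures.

Δz ≈ 5920 m

Hypsometric equation: Δz = (R T̄/g) ln(P₁/P₂).
R T̄/g = 189 × 238 / 3.716 = 12105 m.
ln(670.1/411) = ln(1.6304) = 0.48883.
Δz = 12105 × 0.48883 = 5917.3 m.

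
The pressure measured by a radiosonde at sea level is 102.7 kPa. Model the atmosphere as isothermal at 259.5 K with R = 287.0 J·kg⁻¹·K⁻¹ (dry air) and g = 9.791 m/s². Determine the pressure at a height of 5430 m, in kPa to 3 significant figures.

P ≈ 50.3 kPa

Scale height: H = RT/g = 287.0 × 259.5 / 9.791 = 7606.6 m.
Barometric formula: P = P₀ exp(−z/H).
z/H = 5430.0/7606.6 = 0.71385; exp(−0.71385) = 0.48976.
P = 102.7 × 0.48976 = 50.298 kPa.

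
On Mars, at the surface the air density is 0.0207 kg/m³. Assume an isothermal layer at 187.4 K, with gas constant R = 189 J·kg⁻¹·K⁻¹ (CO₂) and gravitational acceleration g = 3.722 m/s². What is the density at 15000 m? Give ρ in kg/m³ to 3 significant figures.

ρ ≈ 0.00428 kg/m³

Scale height: H = RT/g = 189 × 187.4 / 3.722 = 9516.0 m.
In an isothermal atmosphere, density decays like pressure: ρ = ρ₀ exp(−z/H).
z/H = 15000/9516.0 = 1.5763; exp(−1.5763) = 0.20674.
ρ = 0.0207 × 0.20674 = 0.0042795 kg/m³.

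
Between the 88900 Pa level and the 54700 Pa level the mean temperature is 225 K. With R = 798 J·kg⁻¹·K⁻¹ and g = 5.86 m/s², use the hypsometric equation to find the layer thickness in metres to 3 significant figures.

Δz ≈ 14900 m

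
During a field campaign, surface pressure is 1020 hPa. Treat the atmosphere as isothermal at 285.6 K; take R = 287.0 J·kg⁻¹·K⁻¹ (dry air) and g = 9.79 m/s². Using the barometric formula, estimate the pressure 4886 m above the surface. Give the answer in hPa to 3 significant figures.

Scale height: H = RT/g = 287.0 × 285.6 / 9.79 = 8372.5 m.
Barometric formula: P = P₀ exp(−z/H).
z/H = 4886.0/8372.5 = 0.58358; exp(−0.58358) = 0.55790.
P = 1020 × 0.55790 = 569.06 hPa.

P ≈ 569 hPa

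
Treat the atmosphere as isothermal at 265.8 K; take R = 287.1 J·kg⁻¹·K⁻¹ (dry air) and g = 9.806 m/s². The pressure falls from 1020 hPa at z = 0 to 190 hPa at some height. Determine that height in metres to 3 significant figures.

z ≈ 13100 m

Scale height: H = RT/g = 287.1 × 265.8 / 9.806 = 7782.1 m.
Invert the barometric formula: z = H ln(P₀/P).
P₀/P = 1020/190 = 5.3684; ln(5.3684) = 1.6805.
z = 7782.1 × 1.6805 = 13078 m.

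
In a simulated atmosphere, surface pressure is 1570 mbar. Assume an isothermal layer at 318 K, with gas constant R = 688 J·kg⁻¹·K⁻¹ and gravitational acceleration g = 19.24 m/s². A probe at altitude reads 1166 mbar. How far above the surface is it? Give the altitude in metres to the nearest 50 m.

Scale height: H = RT/g = 688 × 318 / 19.24 = 11371 m.
Invert the barometric formula: z = H ln(P₀/P).
P₀/P = 1570/1166 = 1.3465; ln(1.3465) = 0.29751.
z = 11371 × 0.29751 = 3383.0 m.

z ≈ 3400 m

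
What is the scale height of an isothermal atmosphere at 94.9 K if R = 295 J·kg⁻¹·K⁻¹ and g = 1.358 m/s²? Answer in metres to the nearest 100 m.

H ≈ 20600 m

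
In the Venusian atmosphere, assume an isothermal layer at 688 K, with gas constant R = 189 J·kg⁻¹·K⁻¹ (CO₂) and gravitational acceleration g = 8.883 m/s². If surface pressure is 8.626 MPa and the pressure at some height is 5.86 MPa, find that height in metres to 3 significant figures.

z ≈ 5660 m

Scale height: H = RT/g = 189 × 688 / 8.883 = 14638 m.
Invert the barometric formula: z = H ln(P₀/P).
P₀/P = 8.626/5.86 = 1.4720; ln(1.4720) = 0.38662.
z = 14638 × 0.38662 = 5659.3 m.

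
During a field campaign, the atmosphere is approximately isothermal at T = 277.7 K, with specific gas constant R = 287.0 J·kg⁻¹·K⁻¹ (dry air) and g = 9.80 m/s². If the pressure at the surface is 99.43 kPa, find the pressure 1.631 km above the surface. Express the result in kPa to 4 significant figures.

Scale height: H = RT/g = 287.0 × 277.7 / 9.80 = 8132.6 m.
Barometric formula: P = P₀ exp(−z/H).
z/H = 1631.0/8132.6 = 0.20055; exp(−0.20055) = 0.81828.
P = 99.43 × 0.81828 = 81.362 kPa.

P ≈ 81.36 kPa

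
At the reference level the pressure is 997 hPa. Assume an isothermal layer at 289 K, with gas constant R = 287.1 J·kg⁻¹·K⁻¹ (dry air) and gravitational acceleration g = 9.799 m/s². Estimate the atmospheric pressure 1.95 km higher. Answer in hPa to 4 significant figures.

P ≈ 791.9 hPa

Scale height: H = RT/g = 287.1 × 289 / 9.799 = 8467.4 m.
Barometric formula: P = P₀ exp(−z/H).
z/H = 1950.0/8467.4 = 0.23030; exp(−0.23030) = 0.79430.
P = 997 × 0.79430 = 791.92 hPa.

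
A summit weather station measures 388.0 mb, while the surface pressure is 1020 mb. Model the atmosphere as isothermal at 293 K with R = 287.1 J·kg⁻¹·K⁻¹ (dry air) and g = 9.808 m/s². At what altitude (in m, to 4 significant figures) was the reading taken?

Scale height: H = RT/g = 287.1 × 293 / 9.808 = 8576.7 m.
Invert the barometric formula: z = H ln(P₀/P).
P₀/P = 1020/388.0 = 2.6289; ln(2.6289) = 0.96657.
z = 8576.7 × 0.96657 = 8290.0 m.

z ≈ 8290 m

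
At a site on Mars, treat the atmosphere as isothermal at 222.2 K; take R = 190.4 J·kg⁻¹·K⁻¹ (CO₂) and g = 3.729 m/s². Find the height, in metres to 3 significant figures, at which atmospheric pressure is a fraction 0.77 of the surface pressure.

z ≈ 2970 m

Scale height: H = RT/g = 190.4 × 222.2 / 3.729 = 11345 m.
Set P/P₀ = exp(−z/H) = 0.77, so z = −H ln(0.77).
−ln(0.77) = 0.26136; z = 11345 × 0.26136 = 2965.1 m.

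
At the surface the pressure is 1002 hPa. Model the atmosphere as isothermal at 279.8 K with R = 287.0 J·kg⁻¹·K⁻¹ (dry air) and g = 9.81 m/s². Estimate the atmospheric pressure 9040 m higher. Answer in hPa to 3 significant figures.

P ≈ 332 hPa

Scale height: H = RT/g = 287.0 × 279.8 / 9.81 = 8185.8 m.
Barometric formula: P = P₀ exp(−z/H).
z/H = 9040.0/8185.8 = 1.1044; exp(−1.1044) = 0.33141.
P = 1002 × 0.33141 = 332.07 hPa.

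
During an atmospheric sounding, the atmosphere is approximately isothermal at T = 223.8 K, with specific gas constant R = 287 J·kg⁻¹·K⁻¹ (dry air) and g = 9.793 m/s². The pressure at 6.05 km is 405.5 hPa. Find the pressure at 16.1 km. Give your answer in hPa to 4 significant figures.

Scale height: H = RT/g = 287 × 223.8 / 9.793 = 6558.8 m.
Between two levels, P₂ = P₁ exp(−Δz/H) with Δz = z₂ − z₁.
Δz = 16100 − 6050.0 = 10050 m; Δz/H = 10050/6558.8 = 1.5323.
P₂ = 405.5 × exp(−1.5323) = 405.5 × 0.21604 = 87.604 hPa.

P ≈ 87.60 hPa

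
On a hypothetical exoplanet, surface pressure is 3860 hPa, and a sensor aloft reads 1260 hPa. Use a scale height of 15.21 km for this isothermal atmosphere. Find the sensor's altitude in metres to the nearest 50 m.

z ≈ 17050 m

Invert the barometric formula: z = H ln(P₀/P).
P₀/P = 3860/1260 = 3.0635; ln(3.0635) = 1.1196.
z = 15210 × 1.1196 = 17029 m.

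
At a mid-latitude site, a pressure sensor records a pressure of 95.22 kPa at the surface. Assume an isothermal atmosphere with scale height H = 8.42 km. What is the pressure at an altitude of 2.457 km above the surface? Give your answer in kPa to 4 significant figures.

P ≈ 71.12 kPa

Barometric formula: P = P₀ exp(−z/H).
z/H = 2457.0/8420.0 = 0.29181; exp(−0.29181) = 0.74691.
P = 95.22 × 0.74691 = 71.121 kPa.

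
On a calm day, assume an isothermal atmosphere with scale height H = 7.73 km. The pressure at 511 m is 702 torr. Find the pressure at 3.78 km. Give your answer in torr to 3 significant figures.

Between two levels, P₂ = P₁ exp(−Δz/H) with Δz = z₂ − z₁.
Δz = 3780.0 − 511.00 = 3269.0 m; Δz/H = 3269.0/7730.0 = 0.42290.
P₂ = 702 × exp(−0.42290) = 702 × 0.65514 = 459.91 torr.

P ≈ 460 torr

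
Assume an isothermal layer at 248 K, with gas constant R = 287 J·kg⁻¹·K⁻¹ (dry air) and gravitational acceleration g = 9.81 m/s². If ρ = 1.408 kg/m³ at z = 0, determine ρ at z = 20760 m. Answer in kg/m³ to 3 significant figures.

ρ ≈ 0.0805 kg/m³

Scale height: H = RT/g = 287 × 248 / 9.81 = 7255.5 m.
In an isothermal atmosphere, density decays like pressure: ρ = ρ₀ exp(−z/H).
z/H = 20760/7255.5 = 2.8613; exp(−2.8613) = 0.057194.
ρ = 1.408 × 0.057194 = 0.080529 kg/m³.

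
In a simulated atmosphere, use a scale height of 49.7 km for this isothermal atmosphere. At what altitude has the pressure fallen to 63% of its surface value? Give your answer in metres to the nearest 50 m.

Set P/P₀ = exp(−z/H) = 0.63, so z = −H ln(0.63).
−ln(0.63) = 0.46204; z = 49700 × 0.46204 = 22963 m.

z ≈ 22950 m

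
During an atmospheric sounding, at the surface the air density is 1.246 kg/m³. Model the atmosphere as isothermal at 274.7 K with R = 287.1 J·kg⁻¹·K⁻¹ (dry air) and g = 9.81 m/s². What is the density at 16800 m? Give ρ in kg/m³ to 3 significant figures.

Scale height: H = RT/g = 287.1 × 274.7 / 9.81 = 8039.4 m.
In an isothermal atmosphere, density decays like pressure: ρ = ρ₀ exp(−z/H).
z/H = 16800/8039.4 = 2.0897; exp(−2.0897) = 0.12372.
ρ = 1.246 × 0.12372 = 0.15416 kg/m³.

ρ ≈ 0.154 kg/m³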